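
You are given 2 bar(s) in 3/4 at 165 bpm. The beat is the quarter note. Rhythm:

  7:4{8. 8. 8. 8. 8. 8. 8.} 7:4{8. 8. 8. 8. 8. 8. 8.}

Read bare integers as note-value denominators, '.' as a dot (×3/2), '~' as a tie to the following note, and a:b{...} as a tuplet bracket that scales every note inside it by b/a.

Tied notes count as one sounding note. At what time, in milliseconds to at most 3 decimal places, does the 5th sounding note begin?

1. 0.0ms @ 0 + 155.844ms (3/7)
2. 155.844ms @ 3/7 + 155.844ms (3/7)
3. 311.688ms @ 6/7 + 155.844ms (3/7)
4. 467.532ms @ 9/7 + 155.844ms (3/7)
5. 623.377ms @ 12/7 + 155.844ms (3/7)
6. 779.221ms @ 15/7 + 155.844ms (3/7)
7. 935.065ms @ 18/7 + 155.844ms (3/7)
8. 1090.909ms @ 3 + 155.844ms (3/7)
9. 1246.753ms @ 24/7 + 155.844ms (3/7)
10. 1402.597ms @ 27/7 + 155.844ms (3/7)
11. 1558.442ms @ 30/7 + 155.844ms (3/7)
12. 1714.286ms @ 33/7 + 155.844ms (3/7)
13. 1870.13ms @ 36/7 + 155.844ms (3/7)
14. 2025.974ms @ 39/7 + 155.844ms (3/7)

note 5 onset = 12/7b = 623.377ms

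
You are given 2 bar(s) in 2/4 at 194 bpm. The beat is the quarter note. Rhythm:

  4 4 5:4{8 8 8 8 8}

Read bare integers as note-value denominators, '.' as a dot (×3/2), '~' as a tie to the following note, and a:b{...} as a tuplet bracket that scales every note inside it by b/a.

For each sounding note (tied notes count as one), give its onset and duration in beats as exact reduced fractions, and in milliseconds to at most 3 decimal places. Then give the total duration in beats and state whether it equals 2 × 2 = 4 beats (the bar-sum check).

1) 0.0ms=0b +309.278ms=1b
2) 309.278ms=1b +309.278ms=1b
3) 618.557ms=2b +123.711ms=2/5b
4) 742.268ms=12/5b +123.711ms=2/5b
5) 865.979ms=14/5b +123.711ms=2/5b
6) 989.691ms=16/5b +123.711ms=2/5b
7) 1113.402ms=18/5b +123.711ms=2/5b
Σ=4b of 4 (194bpm 2/4) — PASS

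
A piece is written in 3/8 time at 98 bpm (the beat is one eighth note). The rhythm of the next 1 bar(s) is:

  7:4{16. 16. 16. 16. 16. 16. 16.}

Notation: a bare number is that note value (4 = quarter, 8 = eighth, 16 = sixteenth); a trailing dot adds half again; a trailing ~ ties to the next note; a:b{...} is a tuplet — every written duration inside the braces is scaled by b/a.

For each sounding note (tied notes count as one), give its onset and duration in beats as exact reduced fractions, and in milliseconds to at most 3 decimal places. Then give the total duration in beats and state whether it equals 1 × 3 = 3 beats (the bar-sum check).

1) 0.0ms=0b +262.391ms=3/7b
2) 262.391ms=3/7b +262.391ms=3/7b
3) 524.781ms=6/7b +262.391ms=3/7b
4) 787.172ms=9/7b +262.391ms=3/7b
5) 1049.563ms=12/7b +262.391ms=3/7b
6) 1311.953ms=15/7b +262.391ms=3/7b
7) 1574.344ms=18/7b +262.391ms=3/7b
Σ=3b of 3 (98bpm 3/8) — PASS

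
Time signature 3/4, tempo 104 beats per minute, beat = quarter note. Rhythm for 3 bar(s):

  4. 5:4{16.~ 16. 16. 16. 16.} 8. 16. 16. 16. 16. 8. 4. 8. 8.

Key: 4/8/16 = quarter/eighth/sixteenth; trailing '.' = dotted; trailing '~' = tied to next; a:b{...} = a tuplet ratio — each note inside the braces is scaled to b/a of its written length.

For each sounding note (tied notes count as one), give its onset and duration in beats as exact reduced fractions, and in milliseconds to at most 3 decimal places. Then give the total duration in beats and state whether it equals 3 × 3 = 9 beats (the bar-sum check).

1) 0.0ms=0b +865.385ms=3/2b
2) 865.385ms=3/2b +346.154ms=3/5b
3) 1211.538ms=21/10b +173.077ms=3/10b
4) 1384.615ms=12/5b +173.077ms=3/10b
5) 1557.692ms=27/10b +173.077ms=3/10b
6) 1730.769ms=3b +432.692ms=3/4b
7) 2163.462ms=15/4b +216.346ms=3/8b
8) 2379.808ms=33/8b +216.346ms=3/8b
9) 2596.154ms=9/2b +216.346ms=3/8b
10) 2812.5ms=39/8b +216.346ms=3/8b
11) 3028.846ms=21/4b +432.692ms=3/4b
12) 3461.538ms=6b +865.385ms=3/2b
13) 4326.923ms=15/2b +432.692ms=3/4b
14) 4759.615ms=33/4b +432.692ms=3/4b
Σ=9b of 9 (104bpm 3/4) — PASS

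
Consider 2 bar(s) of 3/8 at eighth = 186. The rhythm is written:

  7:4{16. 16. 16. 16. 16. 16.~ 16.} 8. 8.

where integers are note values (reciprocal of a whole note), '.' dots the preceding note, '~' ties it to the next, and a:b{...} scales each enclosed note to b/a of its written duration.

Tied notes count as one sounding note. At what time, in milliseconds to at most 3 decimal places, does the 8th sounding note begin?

note 8 onset = 9/2b = 1451.613ms

1. 0.0ms @ 0 + 138.249ms (3/7)
2. 138.249ms @ 3/7 + 138.249ms (3/7)
3. 276.498ms @ 6/7 + 138.249ms (3/7)
4. 414.747ms @ 9/7 + 138.249ms (3/7)
5. 552.995ms @ 12/7 + 138.249ms (3/7)
6. 691.244ms @ 15/7 + 276.498ms (6/7)
7. 967.742ms @ 3 + 483.871ms (3/2)
8. 1451.613ms @ 9/2 + 483.871ms (3/2)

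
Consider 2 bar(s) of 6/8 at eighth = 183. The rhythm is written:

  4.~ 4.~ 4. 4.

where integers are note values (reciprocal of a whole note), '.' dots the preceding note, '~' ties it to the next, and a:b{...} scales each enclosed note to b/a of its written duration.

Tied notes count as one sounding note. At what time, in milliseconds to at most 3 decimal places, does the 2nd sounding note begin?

1. 0.0ms @ 0 + 2950.82ms (9)
2. 2950.82ms @ 9 + 983.607ms (3)

note 2 onset = 9b = 2950.82ms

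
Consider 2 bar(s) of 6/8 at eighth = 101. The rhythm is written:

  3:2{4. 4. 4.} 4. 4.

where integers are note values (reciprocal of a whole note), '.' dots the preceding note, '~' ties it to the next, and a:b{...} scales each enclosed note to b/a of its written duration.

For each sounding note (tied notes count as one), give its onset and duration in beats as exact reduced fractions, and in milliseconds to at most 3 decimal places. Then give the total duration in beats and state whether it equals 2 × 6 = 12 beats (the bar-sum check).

1) 0.0ms=0b +1188.119ms=2b
2) 1188.119ms=2b +1188.119ms=2b
3) 2376.238ms=4b +1188.119ms=2b
4) 3564.356ms=6b +1782.178ms=3b
5) 5346.535ms=9b +1782.178ms=3b
Σ=12b of 12 (101bpm 6/8) — PASS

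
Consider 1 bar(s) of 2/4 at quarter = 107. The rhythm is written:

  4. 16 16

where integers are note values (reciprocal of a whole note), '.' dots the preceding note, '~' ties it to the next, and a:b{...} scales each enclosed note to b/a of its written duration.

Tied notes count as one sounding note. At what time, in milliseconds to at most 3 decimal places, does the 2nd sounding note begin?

note 2 onset = 3/2b = 841.121ms

1. 0.0ms @ 0 + 841.121ms (3/2)
2. 841.121ms @ 3/2 + 140.187ms (1/4)
3. 981.308ms @ 7/4 + 140.187ms (1/4)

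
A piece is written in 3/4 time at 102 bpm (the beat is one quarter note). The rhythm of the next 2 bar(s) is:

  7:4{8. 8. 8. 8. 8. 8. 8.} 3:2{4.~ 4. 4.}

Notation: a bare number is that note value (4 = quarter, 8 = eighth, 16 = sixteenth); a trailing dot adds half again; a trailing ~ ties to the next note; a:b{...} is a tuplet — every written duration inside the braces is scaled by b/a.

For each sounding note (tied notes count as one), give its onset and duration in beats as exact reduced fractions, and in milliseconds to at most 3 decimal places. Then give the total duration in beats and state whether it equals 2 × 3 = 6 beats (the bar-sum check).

1) 0.0ms=0b +252.101ms=3/7b
2) 252.101ms=3/7b +252.101ms=3/7b
3) 504.202ms=6/7b +252.101ms=3/7b
4) 756.303ms=9/7b +252.101ms=3/7b
5) 1008.403ms=12/7b +252.101ms=3/7b
6) 1260.504ms=15/7b +252.101ms=3/7b
7) 1512.605ms=18/7b +252.101ms=3/7b
8) 1764.706ms=3b +1176.471ms=2b
9) 2941.176ms=5b +588.235ms=1b
Σ=6b of 6 (102bpm 3/4) — PASS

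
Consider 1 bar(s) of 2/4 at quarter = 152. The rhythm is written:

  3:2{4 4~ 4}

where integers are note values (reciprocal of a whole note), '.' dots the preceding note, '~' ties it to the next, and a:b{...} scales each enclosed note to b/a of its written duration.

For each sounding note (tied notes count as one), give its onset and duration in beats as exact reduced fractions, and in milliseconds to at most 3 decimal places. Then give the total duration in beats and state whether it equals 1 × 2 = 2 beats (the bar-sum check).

1) 0.0ms=0b +263.158ms=2/3b
2) 263.158ms=2/3b +526.316ms=4/3b
Σ=2b of 2 (152bpm 2/4) — PASS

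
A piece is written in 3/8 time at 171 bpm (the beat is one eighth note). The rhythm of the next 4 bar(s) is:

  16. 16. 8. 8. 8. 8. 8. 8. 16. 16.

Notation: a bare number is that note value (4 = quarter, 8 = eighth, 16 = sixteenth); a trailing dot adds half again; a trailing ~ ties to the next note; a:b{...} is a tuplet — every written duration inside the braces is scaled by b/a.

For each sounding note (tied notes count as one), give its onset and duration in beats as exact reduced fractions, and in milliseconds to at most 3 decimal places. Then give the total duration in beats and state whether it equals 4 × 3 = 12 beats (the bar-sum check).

1) 0.0ms=0b +263.158ms=3/4b
2) 263.158ms=3/4b +263.158ms=3/4b
3) 526.316ms=3/2b +526.316ms=3/2b
4) 1052.632ms=3b +526.316ms=3/2b
5) 1578.947ms=9/2b +526.316ms=3/2b
6) 2105.263ms=6b +526.316ms=3/2b
7) 2631.579ms=15/2b +526.316ms=3/2b
8) 3157.895ms=9b +526.316ms=3/2b
9) 3684.211ms=21/2b +263.158ms=3/4b
10) 3947.368ms=45/4b +263.158ms=3/4b
Σ=12b of 12 (171bpm 3/8) — PASS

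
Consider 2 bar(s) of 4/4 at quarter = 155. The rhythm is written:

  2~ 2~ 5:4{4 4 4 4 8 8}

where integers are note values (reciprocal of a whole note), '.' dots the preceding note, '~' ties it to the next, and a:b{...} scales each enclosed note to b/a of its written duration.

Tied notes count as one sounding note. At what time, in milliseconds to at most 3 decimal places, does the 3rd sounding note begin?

1. 0.0ms @ 0 + 1858.065ms (24/5)
2. 1858.065ms @ 24/5 + 309.677ms (4/5)
3. 2167.742ms @ 28/5 + 309.677ms (4/5)
4. 2477.419ms @ 32/5 + 309.677ms (4/5)
5. 2787.097ms @ 36/5 + 154.839ms (2/5)
6. 2941.935ms @ 38/5 + 154.839ms (2/5)

note 3 onset = 28/5b = 2167.742ms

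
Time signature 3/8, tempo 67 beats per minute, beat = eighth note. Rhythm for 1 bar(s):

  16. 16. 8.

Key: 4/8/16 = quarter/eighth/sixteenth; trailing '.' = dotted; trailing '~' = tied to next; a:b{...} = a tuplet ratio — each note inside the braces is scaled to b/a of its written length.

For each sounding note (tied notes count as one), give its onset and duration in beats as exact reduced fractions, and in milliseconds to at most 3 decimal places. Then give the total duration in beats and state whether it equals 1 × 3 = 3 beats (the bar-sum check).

1) 0.0ms=0b +671.642ms=3/4b
2) 671.642ms=3/4b +671.642ms=3/4b
3) 1343.284ms=3/2b +1343.284ms=3/2b
Σ=3b of 3 (67bpm 3/8) — PASS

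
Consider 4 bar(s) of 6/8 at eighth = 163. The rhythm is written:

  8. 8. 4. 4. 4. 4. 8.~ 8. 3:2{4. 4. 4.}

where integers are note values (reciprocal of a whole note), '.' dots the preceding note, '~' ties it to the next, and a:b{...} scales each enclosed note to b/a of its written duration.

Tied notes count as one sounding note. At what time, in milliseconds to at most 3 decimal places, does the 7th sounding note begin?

note 7 onset = 15b = 5521.472ms

1. 0.0ms @ 0 + 552.147ms (3/2)
2. 552.147ms @ 3/2 + 552.147ms (3/2)
3. 1104.294ms @ 3 + 1104.294ms (3)
4. 2208.589ms @ 6 + 1104.294ms (3)
5. 3312.883ms @ 9 + 1104.294ms (3)
6. 4417.178ms @ 12 + 1104.294ms (3)
7. 5521.472ms @ 15 + 1104.294ms (3)
8. 6625.767ms @ 18 + 736.196ms (2)
9. 7361.963ms @ 20 + 736.196ms (2)
10. 8098.16ms @ 22 + 736.196ms (2)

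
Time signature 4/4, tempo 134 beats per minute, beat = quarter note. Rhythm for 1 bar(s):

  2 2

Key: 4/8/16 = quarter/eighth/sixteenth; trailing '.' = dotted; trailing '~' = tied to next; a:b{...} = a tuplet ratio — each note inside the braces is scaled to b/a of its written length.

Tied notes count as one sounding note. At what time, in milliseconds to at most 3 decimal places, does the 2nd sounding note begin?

note 2 onset = 2b = 895.522ms

1. 0.0ms @ 0 + 895.522ms (2)
2. 895.522ms @ 2 + 895.522ms (2)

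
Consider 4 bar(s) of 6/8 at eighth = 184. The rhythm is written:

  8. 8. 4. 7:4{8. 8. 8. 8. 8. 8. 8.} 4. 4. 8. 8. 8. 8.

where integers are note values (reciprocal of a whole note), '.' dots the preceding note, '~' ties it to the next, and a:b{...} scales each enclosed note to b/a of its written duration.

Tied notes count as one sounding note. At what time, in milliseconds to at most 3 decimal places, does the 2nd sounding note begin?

note 2 onset = 3/2b = 489.13ms

1. 0.0ms @ 0 + 489.13ms (3/2)
2. 489.13ms @ 3/2 + 489.13ms (3/2)
3. 978.261ms @ 3 + 978.261ms (3)
4. 1956.522ms @ 6 + 279.503ms (6/7)
5. 2236.025ms @ 48/7 + 279.503ms (6/7)
6. 2515.528ms @ 54/7 + 279.503ms (6/7)
7. 2795.031ms @ 60/7 + 279.503ms (6/7)
8. 3074.534ms @ 66/7 + 279.503ms (6/7)
9. 3354.037ms @ 72/7 + 279.503ms (6/7)
10. 3633.54ms @ 78/7 + 279.503ms (6/7)
11. 3913.043ms @ 12 + 978.261ms (3)
12. 4891.304ms @ 15 + 978.261ms (3)
13. 5869.565ms @ 18 + 489.13ms (3/2)
14. 6358.696ms @ 39/2 + 489.13ms (3/2)
15. 6847.826ms @ 21 + 489.13ms (3/2)
16. 7336.957ms @ 45/2 + 489.13ms (3/2)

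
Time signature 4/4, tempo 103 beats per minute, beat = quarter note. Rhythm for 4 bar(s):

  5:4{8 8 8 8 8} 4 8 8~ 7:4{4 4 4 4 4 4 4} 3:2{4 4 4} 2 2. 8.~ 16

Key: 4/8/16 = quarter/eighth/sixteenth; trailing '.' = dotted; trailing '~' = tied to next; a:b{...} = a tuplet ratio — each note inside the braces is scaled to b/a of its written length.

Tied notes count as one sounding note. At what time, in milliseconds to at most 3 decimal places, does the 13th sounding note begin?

note 13 onset = 48/7b = 3994.452ms

1. 0.0ms @ 0 + 233.01ms (2/5)
2. 233.01ms @ 2/5 + 233.01ms (2/5)
3. 466.019ms @ 4/5 + 233.01ms (2/5)
4. 699.029ms @ 6/5 + 233.01ms (2/5)
5. 932.039ms @ 8/5 + 233.01ms (2/5)
6. 1165.049ms @ 2 + 582.524ms (1)
7. 1747.573ms @ 3 + 291.262ms (1/2)
8. 2038.835ms @ 7/2 + 624.133ms (15/14)
9. 2662.968ms @ 32/7 + 332.871ms (4/7)
10. 2995.839ms @ 36/7 + 332.871ms (4/7)
11. 3328.71ms @ 40/7 + 332.871ms (4/7)
12. 3661.581ms @ 44/7 + 332.871ms (4/7)
13. 3994.452ms @ 48/7 + 332.871ms (4/7)
14. 4327.323ms @ 52/7 + 332.871ms (4/7)
15. 4660.194ms @ 8 + 388.35ms (2/3)
16. 5048.544ms @ 26/3 + 388.35ms (2/3)
17. 5436.893ms @ 28/3 + 388.35ms (2/3)
18. 5825.243ms @ 10 + 1165.049ms (2)
19. 6990.291ms @ 12 + 1747.573ms (3)
20. 8737.864ms @ 15 + 582.524ms (1)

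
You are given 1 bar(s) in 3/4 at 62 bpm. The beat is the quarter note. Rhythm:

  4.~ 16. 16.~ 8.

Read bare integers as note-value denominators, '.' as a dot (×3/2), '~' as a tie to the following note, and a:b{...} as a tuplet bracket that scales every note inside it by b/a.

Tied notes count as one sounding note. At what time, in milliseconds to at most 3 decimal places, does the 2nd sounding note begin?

1. 0.0ms @ 0 + 1814.516ms (15/8)
2. 1814.516ms @ 15/8 + 1088.71ms (9/8)

note 2 onset = 15/8b = 1814.516ms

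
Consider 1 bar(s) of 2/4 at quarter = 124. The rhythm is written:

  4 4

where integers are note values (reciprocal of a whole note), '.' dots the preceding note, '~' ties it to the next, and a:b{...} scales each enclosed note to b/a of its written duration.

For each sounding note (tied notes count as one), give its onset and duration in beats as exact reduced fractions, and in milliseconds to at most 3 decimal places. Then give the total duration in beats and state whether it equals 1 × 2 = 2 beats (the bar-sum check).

1) 0.0ms=0b +483.871ms=1b
2) 483.871ms=1b +483.871ms=1b
Σ=2b of 2 (124bpm 2/4) — PASS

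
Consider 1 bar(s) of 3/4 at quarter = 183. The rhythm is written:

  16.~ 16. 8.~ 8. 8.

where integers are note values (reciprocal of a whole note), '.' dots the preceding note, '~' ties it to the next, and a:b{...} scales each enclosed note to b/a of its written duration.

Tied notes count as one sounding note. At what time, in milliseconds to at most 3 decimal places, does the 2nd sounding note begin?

note 2 onset = 3/4b = 245.902ms

1. 0.0ms @ 0 + 245.902ms (3/4)
2. 245.902ms @ 3/4 + 491.803ms (3/2)
3. 737.705ms @ 9/4 + 245.902ms (3/4)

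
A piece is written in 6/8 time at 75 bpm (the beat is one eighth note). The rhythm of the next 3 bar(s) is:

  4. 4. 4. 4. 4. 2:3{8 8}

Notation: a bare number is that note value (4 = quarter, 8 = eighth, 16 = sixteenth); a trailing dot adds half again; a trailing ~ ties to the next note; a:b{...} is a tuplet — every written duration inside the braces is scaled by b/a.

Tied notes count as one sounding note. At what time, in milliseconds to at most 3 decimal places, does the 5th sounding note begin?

1. 0.0ms @ 0 + 2400.0ms (3)
2. 2400.0ms @ 3 + 2400.0ms (3)
3. 4800.0ms @ 6 + 2400.0ms (3)
4. 7200.0ms @ 9 + 2400.0ms (3)
5. 9600.0ms @ 12 + 2400.0ms (3)
6. 12000.0ms @ 15 + 1200.0ms (3/2)
7. 13200.0ms @ 33/2 + 1200.0ms (3/2)

note 5 onset = 12b = 9600.0ms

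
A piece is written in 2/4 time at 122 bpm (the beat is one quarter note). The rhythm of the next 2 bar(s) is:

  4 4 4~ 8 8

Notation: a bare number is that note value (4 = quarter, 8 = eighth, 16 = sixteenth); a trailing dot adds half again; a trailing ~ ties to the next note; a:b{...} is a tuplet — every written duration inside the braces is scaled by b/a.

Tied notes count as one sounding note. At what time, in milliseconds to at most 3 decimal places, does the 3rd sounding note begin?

note 3 onset = 2b = 983.607ms

1. 0.0ms @ 0 + 491.803ms (1)
2. 491.803ms @ 1 + 491.803ms (1)
3. 983.607ms @ 2 + 737.705ms (3/2)
4. 1721.311ms @ 7/2 + 245.902ms (1/2)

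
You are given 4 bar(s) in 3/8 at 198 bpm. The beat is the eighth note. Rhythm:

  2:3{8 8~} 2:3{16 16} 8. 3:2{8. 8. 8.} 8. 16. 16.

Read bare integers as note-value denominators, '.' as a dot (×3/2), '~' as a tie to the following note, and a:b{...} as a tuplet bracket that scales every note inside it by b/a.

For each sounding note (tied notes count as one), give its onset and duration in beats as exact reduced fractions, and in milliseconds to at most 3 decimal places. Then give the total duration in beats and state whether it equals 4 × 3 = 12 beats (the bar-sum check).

1) 0.0ms=0b +454.545ms=3/2b
2) 454.545ms=3/2b +681.818ms=9/4b
3) 1136.364ms=15/4b +227.273ms=3/4b
4) 1363.636ms=9/2b +454.545ms=3/2b
5) 1818.182ms=6b +303.03ms=1b
6) 2121.212ms=7b +303.03ms=1b
7) 2424.242ms=8b +303.03ms=1b
8) 2727.273ms=9b +454.545ms=3/2b
9) 3181.818ms=21/2b +227.273ms=3/4b
10) 3409.091ms=45/4b +227.273ms=3/4b
Σ=12b of 12 (198bpm 3/8) — PASS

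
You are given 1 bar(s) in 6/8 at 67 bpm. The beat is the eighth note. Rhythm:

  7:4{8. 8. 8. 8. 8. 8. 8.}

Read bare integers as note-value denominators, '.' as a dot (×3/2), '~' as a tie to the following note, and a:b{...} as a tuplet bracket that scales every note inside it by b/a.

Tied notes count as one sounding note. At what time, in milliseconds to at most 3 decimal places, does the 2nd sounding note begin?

note 2 onset = 6/7b = 767.591ms

1. 0.0ms @ 0 + 767.591ms (6/7)
2. 767.591ms @ 6/7 + 767.591ms (6/7)
3. 1535.181ms @ 12/7 + 767.591ms (6/7)
4. 2302.772ms @ 18/7 + 767.591ms (6/7)
5. 3070.362ms @ 24/7 + 767.591ms (6/7)
6. 3837.953ms @ 30/7 + 767.591ms (6/7)
7. 4605.544ms @ 36/7 + 767.591ms (6/7)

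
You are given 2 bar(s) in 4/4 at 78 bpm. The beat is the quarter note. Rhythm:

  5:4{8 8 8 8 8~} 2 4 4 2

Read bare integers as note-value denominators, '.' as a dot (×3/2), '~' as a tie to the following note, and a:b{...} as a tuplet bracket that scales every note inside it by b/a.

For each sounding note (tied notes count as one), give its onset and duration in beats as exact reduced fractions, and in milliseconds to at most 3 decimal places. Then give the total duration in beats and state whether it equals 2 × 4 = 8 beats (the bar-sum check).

1) 0.0ms=0b +307.692ms=2/5b
2) 307.692ms=2/5b +307.692ms=2/5b
3) 615.385ms=4/5b +307.692ms=2/5b
4) 923.077ms=6/5b +307.692ms=2/5b
5) 1230.769ms=8/5b +1846.154ms=12/5b
6) 3076.923ms=4b +769.231ms=1b
7) 3846.154ms=5b +769.231ms=1b
8) 4615.385ms=6b +1538.462ms=2b
Σ=8b of 8 (78bpm 4/4) — PASS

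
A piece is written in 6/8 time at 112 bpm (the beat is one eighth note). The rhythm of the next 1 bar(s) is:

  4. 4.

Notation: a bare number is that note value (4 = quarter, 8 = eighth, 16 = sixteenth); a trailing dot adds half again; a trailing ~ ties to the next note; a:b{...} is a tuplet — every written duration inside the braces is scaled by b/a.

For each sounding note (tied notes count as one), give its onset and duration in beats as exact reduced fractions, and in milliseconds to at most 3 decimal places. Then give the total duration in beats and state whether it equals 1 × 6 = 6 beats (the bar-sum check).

1) 0.0ms=0b +1607.143ms=3b
2) 1607.143ms=3b +1607.143ms=3b
Σ=6b of 6 (112bpm 6/8) — PASS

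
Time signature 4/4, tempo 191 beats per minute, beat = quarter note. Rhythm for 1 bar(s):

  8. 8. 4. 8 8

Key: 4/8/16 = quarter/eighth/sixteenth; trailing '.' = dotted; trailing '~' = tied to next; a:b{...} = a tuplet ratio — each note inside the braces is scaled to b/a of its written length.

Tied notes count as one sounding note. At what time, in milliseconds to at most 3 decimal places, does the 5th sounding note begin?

1. 0.0ms @ 0 + 235.602ms (3/4)
2. 235.602ms @ 3/4 + 235.602ms (3/4)
3. 471.204ms @ 3/2 + 471.204ms (3/2)
4. 942.408ms @ 3 + 157.068ms (1/2)
5. 1099.476ms @ 7/2 + 157.068ms (1/2)

note 5 onset = 7/2b = 1099.476ms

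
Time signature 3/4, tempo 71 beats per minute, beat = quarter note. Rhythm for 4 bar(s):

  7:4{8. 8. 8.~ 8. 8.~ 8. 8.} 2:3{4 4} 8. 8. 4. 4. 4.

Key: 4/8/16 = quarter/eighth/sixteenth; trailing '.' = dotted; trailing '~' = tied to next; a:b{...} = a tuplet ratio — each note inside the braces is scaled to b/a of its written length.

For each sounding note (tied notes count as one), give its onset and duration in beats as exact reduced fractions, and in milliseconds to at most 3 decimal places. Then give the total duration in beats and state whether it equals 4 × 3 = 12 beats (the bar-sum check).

1) 0.0ms=0b +362.173ms=3/7b
2) 362.173ms=3/7b +362.173ms=3/7b
3) 724.346ms=6/7b +724.346ms=6/7b
4) 1448.692ms=12/7b +724.346ms=6/7b
5) 2173.038ms=18/7b +362.173ms=3/7b
6) 2535.211ms=3b +1267.606ms=3/2b
7) 3802.817ms=9/2b +1267.606ms=3/2b
8) 5070.423ms=6b +633.803ms=3/4b
9) 5704.225ms=27/4b +633.803ms=3/4b
10) 6338.028ms=15/2b +1267.606ms=3/2b
11) 7605.634ms=9b +1267.606ms=3/2b
12) 8873.239ms=21/2b +1267.606ms=3/2b
Σ=12b of 12 (71bpm 3/4) — PASS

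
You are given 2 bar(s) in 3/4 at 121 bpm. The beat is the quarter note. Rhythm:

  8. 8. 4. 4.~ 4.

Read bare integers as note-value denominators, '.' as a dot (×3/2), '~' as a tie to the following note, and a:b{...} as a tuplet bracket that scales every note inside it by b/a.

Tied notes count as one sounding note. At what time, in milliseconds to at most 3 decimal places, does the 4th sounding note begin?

note 4 onset = 3b = 1487.603ms

1. 0.0ms @ 0 + 371.901ms (3/4)
2. 371.901ms @ 3/4 + 371.901ms (3/4)
3. 743.802ms @ 3/2 + 743.802ms (3/2)
4. 1487.603ms @ 3 + 1487.603ms (3)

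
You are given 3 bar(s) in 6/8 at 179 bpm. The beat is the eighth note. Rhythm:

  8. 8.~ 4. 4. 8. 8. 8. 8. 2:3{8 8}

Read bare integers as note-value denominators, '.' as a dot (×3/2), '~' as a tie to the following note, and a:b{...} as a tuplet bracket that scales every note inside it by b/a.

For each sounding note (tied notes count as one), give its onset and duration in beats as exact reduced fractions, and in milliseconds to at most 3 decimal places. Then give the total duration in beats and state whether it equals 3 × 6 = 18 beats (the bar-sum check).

1) 0.0ms=0b +502.793ms=3/2b
2) 502.793ms=3/2b +1508.38ms=9/2b
3) 2011.173ms=6b +1005.587ms=3b
4) 3016.76ms=9b +502.793ms=3/2b
5) 3519.553ms=21/2b +502.793ms=3/2b
6) 4022.346ms=12b +502.793ms=3/2b
7) 4525.14ms=27/2b +502.793ms=3/2b
8) 5027.933ms=15b +502.793ms=3/2b
9) 5530.726ms=33/2b +502.793ms=3/2b
Σ=18b of 18 (179bpm 6/8) — PASS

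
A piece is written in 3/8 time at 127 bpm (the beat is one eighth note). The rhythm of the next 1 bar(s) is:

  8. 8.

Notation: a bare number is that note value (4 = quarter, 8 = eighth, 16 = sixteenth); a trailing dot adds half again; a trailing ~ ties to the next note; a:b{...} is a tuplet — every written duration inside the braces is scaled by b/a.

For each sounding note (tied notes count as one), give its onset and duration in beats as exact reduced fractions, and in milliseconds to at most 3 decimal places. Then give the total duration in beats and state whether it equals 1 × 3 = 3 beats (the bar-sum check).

1) 0.0ms=0b +708.661ms=3/2b
2) 708.661ms=3/2b +708.661ms=3/2b
Σ=3b of 3 (127bpm 3/8) — PASS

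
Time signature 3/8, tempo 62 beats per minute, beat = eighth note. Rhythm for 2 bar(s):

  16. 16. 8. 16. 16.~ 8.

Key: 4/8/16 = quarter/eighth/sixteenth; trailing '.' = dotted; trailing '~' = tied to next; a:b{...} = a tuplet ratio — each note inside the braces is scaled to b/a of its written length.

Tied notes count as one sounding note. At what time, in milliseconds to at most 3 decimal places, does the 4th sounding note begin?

1. 0.0ms @ 0 + 725.806ms (3/4)
2. 725.806ms @ 3/4 + 725.806ms (3/4)
3. 1451.613ms @ 3/2 + 1451.613ms (3/2)
4. 2903.226ms @ 3 + 725.806ms (3/4)
5. 3629.032ms @ 15/4 + 2177.419ms (9/4)

note 4 onset = 3b = 2903.226ms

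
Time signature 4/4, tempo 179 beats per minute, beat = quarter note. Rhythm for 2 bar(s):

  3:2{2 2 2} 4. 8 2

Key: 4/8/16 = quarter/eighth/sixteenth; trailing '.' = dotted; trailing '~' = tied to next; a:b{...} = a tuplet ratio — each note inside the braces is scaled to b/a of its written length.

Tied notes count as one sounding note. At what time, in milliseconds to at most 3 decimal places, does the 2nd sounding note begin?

note 2 onset = 4/3b = 446.927ms

1. 0.0ms @ 0 + 446.927ms (4/3)
2. 446.927ms @ 4/3 + 446.927ms (4/3)
3. 893.855ms @ 8/3 + 446.927ms (4/3)
4. 1340.782ms @ 4 + 502.793ms (3/2)
5. 1843.575ms @ 11/2 + 167.598ms (1/2)
6. 2011.173ms @ 6 + 670.391ms (2)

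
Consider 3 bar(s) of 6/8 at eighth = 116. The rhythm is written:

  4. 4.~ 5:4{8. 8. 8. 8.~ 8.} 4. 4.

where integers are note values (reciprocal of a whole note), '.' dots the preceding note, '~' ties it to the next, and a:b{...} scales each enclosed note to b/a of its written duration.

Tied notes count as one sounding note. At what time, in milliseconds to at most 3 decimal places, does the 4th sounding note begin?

note 4 onset = 42/5b = 4344.828ms

1. 0.0ms @ 0 + 1551.724ms (3)
2. 1551.724ms @ 3 + 2172.414ms (21/5)
3. 3724.138ms @ 36/5 + 620.69ms (6/5)
4. 4344.828ms @ 42/5 + 620.69ms (6/5)
5. 4965.517ms @ 48/5 + 1241.379ms (12/5)
6. 6206.897ms @ 12 + 1551.724ms (3)
7. 7758.621ms @ 15 + 1551.724ms (3)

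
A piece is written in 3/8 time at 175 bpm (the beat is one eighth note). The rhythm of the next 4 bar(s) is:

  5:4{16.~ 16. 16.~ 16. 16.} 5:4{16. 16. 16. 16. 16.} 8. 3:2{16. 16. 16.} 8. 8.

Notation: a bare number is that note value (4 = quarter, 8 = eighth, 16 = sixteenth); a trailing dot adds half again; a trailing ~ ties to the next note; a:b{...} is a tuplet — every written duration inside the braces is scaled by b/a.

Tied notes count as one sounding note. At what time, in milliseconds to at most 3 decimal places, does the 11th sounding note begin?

note 11 onset = 8b = 2742.857ms

1. 0.0ms @ 0 + 411.429ms (6/5)
2. 411.429ms @ 6/5 + 411.429ms (6/5)
3. 822.857ms @ 12/5 + 205.714ms (3/5)
4. 1028.571ms @ 3 + 205.714ms (3/5)
5. 1234.286ms @ 18/5 + 205.714ms (3/5)
6. 1440.0ms @ 21/5 + 205.714ms (3/5)
7. 1645.714ms @ 24/5 + 205.714ms (3/5)
8. 1851.429ms @ 27/5 + 205.714ms (3/5)
9. 2057.143ms @ 6 + 514.286ms (3/2)
10. 2571.429ms @ 15/2 + 171.429ms (1/2)
11. 2742.857ms @ 8 + 171.429ms (1/2)
12. 2914.286ms @ 17/2 + 171.429ms (1/2)
13. 3085.714ms @ 9 + 514.286ms (3/2)
14. 3600.0ms @ 21/2 + 514.286ms (3/2)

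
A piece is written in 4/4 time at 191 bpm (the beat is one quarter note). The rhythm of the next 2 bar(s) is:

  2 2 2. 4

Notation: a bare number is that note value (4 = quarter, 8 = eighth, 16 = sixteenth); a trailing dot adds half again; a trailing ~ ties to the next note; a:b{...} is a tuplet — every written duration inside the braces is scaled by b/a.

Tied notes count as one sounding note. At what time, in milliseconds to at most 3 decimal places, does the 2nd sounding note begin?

1. 0.0ms @ 0 + 628.272ms (2)
2. 628.272ms @ 2 + 628.272ms (2)
3. 1256.545ms @ 4 + 942.408ms (3)
4. 2198.953ms @ 7 + 314.136ms (1)

note 2 onset = 2b = 628.272ms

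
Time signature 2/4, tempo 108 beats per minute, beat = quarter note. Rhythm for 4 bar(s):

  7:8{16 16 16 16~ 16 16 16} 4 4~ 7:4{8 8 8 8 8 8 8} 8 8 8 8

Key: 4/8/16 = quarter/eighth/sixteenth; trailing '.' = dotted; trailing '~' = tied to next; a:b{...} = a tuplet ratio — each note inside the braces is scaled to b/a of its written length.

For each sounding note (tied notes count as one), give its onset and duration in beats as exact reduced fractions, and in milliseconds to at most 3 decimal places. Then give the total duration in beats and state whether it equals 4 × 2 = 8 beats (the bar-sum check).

1) 0.0ms=0b +158.73ms=2/7b
2) 158.73ms=2/7b +158.73ms=2/7b
3) 317.46ms=4/7b +158.73ms=2/7b
4) 476.19ms=6/7b +317.46ms=4/7b
5) 793.651ms=10/7b +158.73ms=2/7b
6) 952.381ms=12/7b +158.73ms=2/7b
7) 1111.111ms=2b +555.556ms=1b
8) 1666.667ms=3b +714.286ms=9/7b
9) 2380.952ms=30/7b +158.73ms=2/7b
10) 2539.683ms=32/7b +158.73ms=2/7b
11) 2698.413ms=34/7b +158.73ms=2/7b
12) 2857.143ms=36/7b +158.73ms=2/7b
13) 3015.873ms=38/7b +158.73ms=2/7b
14) 3174.603ms=40/7b +158.73ms=2/7b
15) 3333.333ms=6b +277.778ms=1/2b
16) 3611.111ms=13/2b +277.778ms=1/2b
17) 3888.889ms=7b +277.778ms=1/2b
18) 4166.667ms=15/2b +277.778ms=1/2b
Σ=8b of 8 (108bpm 2/4) — PASS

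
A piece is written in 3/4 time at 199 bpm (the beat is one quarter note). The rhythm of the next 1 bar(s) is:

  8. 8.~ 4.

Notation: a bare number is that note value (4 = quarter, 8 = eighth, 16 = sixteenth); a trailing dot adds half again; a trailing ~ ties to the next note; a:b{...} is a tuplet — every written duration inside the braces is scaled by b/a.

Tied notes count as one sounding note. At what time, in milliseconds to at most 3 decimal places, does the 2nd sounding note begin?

note 2 onset = 3/4b = 226.131ms

1. 0.0ms @ 0 + 226.131ms (3/4)
2. 226.131ms @ 3/4 + 678.392ms (9/4)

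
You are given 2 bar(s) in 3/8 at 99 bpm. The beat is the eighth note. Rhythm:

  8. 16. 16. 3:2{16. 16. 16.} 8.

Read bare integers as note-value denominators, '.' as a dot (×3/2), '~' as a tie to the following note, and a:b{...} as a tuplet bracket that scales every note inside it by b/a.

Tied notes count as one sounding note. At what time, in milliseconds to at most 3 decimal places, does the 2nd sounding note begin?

note 2 onset = 3/2b = 909.091ms

1. 0.0ms @ 0 + 909.091ms (3/2)
2. 909.091ms @ 3/2 + 454.545ms (3/4)
3. 1363.636ms @ 9/4 + 454.545ms (3/4)
4. 1818.182ms @ 3 + 303.03ms (1/2)
5. 2121.212ms @ 7/2 + 303.03ms (1/2)
6. 2424.242ms @ 4 + 303.03ms (1/2)
7. 2727.273ms @ 9/2 + 909.091ms (3/2)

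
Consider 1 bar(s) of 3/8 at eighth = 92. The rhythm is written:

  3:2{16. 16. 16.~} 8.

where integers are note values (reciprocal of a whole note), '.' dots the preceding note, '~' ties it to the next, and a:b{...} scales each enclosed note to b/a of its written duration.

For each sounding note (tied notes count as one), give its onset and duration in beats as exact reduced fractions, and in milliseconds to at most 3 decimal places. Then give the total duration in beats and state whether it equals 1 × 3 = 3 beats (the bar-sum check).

1) 0.0ms=0b +326.087ms=1/2b
2) 326.087ms=1/2b +326.087ms=1/2b
3) 652.174ms=1b +1304.348ms=2b
Σ=3b of 3 (92bpm 3/8) — PASS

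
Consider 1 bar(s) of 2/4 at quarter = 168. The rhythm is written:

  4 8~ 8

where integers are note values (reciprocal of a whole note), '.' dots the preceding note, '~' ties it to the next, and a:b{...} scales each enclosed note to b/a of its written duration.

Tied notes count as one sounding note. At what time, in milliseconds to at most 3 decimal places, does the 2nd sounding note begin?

note 2 onset = 1b = 357.143ms

1. 0.0ms @ 0 + 357.143ms (1)
2. 357.143ms @ 1 + 357.143ms (1)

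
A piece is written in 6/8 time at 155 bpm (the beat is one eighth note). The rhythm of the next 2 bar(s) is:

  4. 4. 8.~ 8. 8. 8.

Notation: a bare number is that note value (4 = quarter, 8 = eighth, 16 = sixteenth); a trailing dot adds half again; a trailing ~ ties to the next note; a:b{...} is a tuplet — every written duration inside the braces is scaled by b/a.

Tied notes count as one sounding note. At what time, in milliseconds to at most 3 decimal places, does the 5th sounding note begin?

note 5 onset = 21/2b = 4064.516ms

1. 0.0ms @ 0 + 1161.29ms (3)
2. 1161.29ms @ 3 + 1161.29ms (3)
3. 2322.581ms @ 6 + 1161.29ms (3)
4. 3483.871ms @ 9 + 580.645ms (3/2)
5. 4064.516ms @ 21/2 + 580.645ms (3/2)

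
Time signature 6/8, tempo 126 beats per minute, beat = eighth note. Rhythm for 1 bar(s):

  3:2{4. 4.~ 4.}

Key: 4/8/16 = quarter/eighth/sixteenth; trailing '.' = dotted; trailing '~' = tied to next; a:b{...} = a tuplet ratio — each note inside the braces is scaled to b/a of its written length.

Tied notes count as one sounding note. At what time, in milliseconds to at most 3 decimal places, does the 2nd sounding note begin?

1. 0.0ms @ 0 + 952.381ms (2)
2. 952.381ms @ 2 + 1904.762ms (4)

note 2 onset = 2b = 952.381ms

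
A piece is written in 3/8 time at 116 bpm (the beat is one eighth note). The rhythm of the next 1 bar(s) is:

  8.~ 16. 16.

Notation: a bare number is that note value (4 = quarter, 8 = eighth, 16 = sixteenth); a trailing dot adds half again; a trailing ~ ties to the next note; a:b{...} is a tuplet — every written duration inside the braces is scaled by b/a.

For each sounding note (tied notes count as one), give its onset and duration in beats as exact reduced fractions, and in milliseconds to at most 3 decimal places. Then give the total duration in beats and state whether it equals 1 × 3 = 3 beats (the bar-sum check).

1) 0.0ms=0b +1163.793ms=9/4b
2) 1163.793ms=9/4b +387.931ms=3/4b
Σ=3b of 3 (116bpm 3/8) — PASS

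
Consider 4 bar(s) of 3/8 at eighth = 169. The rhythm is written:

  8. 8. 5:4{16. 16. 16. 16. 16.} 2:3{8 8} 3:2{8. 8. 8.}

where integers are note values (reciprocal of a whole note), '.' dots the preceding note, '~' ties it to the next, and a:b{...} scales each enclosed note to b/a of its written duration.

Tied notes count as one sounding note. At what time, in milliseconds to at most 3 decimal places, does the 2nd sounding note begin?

1. 0.0ms @ 0 + 532.544ms (3/2)
2. 532.544ms @ 3/2 + 532.544ms (3/2)
3. 1065.089ms @ 3 + 213.018ms (3/5)
4. 1278.107ms @ 18/5 + 213.018ms (3/5)
5. 1491.124ms @ 21/5 + 213.018ms (3/5)
6. 1704.142ms @ 24/5 + 213.018ms (3/5)
7. 1917.16ms @ 27/5 + 213.018ms (3/5)
8. 2130.178ms @ 6 + 532.544ms (3/2)
9. 2662.722ms @ 15/2 + 532.544ms (3/2)
10. 3195.266ms @ 9 + 355.03ms (1)
11. 3550.296ms @ 10 + 355.03ms (1)
12. 3905.325ms @ 11 + 355.03ms (1)

note 2 onset = 3/2b = 532.544ms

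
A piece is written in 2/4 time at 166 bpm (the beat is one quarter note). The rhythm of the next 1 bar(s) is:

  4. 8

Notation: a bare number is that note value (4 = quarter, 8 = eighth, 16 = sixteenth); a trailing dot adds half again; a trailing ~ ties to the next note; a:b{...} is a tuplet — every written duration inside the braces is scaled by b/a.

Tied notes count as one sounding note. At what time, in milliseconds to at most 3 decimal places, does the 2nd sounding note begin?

1. 0.0ms @ 0 + 542.169ms (3/2)
2. 542.169ms @ 3/2 + 180.723ms (1/2)

note 2 onset = 3/2b = 542.169ms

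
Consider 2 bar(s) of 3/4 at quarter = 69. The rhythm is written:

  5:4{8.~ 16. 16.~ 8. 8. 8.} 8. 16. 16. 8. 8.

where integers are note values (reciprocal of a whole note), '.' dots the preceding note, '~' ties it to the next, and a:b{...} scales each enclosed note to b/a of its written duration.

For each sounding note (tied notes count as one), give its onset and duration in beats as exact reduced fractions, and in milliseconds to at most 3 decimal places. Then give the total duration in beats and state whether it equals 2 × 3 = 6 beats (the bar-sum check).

1) 0.0ms=0b +782.609ms=9/10b
2) 782.609ms=9/10b +782.609ms=9/10b
3) 1565.217ms=9/5b +521.739ms=3/5b
4) 2086.957ms=12/5b +521.739ms=3/5b
5) 2608.696ms=3b +652.174ms=3/4b
6) 3260.87ms=15/4b +326.087ms=3/8b
7) 3586.957ms=33/8b +326.087ms=3/8b
8) 3913.043ms=9/2b +652.174ms=3/4b
9) 4565.217ms=21/4b +652.174ms=3/4b
Σ=6b of 6 (69bpm 3/4) — PASS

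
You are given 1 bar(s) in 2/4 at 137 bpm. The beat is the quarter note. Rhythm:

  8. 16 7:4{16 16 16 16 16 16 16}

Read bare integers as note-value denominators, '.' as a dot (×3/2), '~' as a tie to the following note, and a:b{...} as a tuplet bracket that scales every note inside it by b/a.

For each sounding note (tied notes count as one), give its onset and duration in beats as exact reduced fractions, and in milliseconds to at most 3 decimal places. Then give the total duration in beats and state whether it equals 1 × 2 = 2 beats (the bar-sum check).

1) 0.0ms=0b +328.467ms=3/4b
2) 328.467ms=3/4b +109.489ms=1/4b
3) 437.956ms=1b +62.565ms=1/7b
4) 500.521ms=8/7b +62.565ms=1/7b
5) 563.087ms=9/7b +62.565ms=1/7b
6) 625.652ms=10/7b +62.565ms=1/7b
7) 688.217ms=11/7b +62.565ms=1/7b
8) 750.782ms=12/7b +62.565ms=1/7b
9) 813.347ms=13/7b +62.565ms=1/7b
Σ=2b of 2 (137bpm 2/4) — PASS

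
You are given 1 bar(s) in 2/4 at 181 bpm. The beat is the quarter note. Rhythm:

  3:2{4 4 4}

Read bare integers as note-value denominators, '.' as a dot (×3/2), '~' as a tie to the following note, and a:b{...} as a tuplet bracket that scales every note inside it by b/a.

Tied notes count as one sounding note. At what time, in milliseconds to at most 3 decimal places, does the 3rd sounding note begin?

1. 0.0ms @ 0 + 220.994ms (2/3)
2. 220.994ms @ 2/3 + 220.994ms (2/3)
3. 441.989ms @ 4/3 + 220.994ms (2/3)

note 3 onset = 4/3b = 441.989ms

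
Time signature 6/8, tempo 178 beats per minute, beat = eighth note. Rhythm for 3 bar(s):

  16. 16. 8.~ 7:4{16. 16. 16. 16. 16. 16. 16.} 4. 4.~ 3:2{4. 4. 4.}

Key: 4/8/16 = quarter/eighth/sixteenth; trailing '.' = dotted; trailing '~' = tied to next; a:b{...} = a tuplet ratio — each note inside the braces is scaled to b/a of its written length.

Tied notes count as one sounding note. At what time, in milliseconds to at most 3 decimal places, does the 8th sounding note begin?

1. 0.0ms @ 0 + 252.809ms (3/4)
2. 252.809ms @ 3/4 + 252.809ms (3/4)
3. 505.618ms @ 3/2 + 650.08ms (27/14)
4. 1155.698ms @ 24/7 + 144.462ms (3/7)
5. 1300.161ms @ 27/7 + 144.462ms (3/7)
6. 1444.623ms @ 30/7 + 144.462ms (3/7)
7. 1589.085ms @ 33/7 + 144.462ms (3/7)
8. 1733.547ms @ 36/7 + 144.462ms (3/7)
9. 1878.01ms @ 39/7 + 144.462ms (3/7)
10. 2022.472ms @ 6 + 1011.236ms (3)
11. 3033.708ms @ 9 + 1685.393ms (5)
12. 4719.101ms @ 14 + 674.157ms (2)
13. 5393.258ms @ 16 + 674.157ms (2)

note 8 onset = 36/7b = 1733.547ms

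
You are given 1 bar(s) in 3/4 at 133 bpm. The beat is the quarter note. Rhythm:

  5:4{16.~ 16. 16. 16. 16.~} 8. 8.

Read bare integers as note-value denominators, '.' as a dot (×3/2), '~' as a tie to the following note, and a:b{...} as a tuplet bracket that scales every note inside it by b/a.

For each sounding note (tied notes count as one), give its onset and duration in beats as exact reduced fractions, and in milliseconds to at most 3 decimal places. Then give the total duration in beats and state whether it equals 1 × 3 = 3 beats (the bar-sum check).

1) 0.0ms=0b +270.677ms=3/5b
2) 270.677ms=3/5b +135.338ms=3/10b
3) 406.015ms=9/10b +135.338ms=3/10b
4) 541.353ms=6/5b +473.684ms=21/20b
5) 1015.038ms=9/4b +338.346ms=3/4b
Σ=3b of 3 (133bpm 3/4) — PASS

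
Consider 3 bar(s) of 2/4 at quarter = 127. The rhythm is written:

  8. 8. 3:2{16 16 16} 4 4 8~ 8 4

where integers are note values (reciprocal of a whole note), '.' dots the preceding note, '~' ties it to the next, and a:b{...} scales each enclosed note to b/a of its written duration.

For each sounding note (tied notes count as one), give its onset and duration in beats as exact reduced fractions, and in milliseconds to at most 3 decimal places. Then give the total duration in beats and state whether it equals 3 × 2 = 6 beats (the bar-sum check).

1) 0.0ms=0b +354.331ms=3/4b
2) 354.331ms=3/4b +354.331ms=3/4b
3) 708.661ms=3/2b +78.74ms=1/6b
4) 787.402ms=5/3b +78.74ms=1/6b
5) 866.142ms=11/6b +78.74ms=1/6b
6) 944.882ms=2b +472.441ms=1b
7) 1417.323ms=3b +472.441ms=1b
8) 1889.764ms=4b +472.441ms=1b
9) 2362.205ms=5b +472.441ms=1b
Σ=6b of 6 (127bpm 2/4) — PASS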